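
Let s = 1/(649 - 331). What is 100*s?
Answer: 50/159 ≈ 0.31447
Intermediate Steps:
s = 1/318 ≈ 0.0031447
100*s = 100*(1/318) = 50/159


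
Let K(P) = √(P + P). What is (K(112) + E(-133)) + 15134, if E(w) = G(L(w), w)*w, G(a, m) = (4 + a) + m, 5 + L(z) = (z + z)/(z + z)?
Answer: 32823 + 4*√14 ≈ 32838.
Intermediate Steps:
L(z) = -4 (L(z) = -5 + (z + z)/(z + z) = -5 + (2*z)/((2*z)) = -5 + (2*z)*(1/(2*z)) = -5 + 1 = -4)
G(a, m) = 4 + a + m
E(w) = w² (E(w) = (4 - 4 + w)*w = w*w = w²)
K(P) = √2*√P (K(P) = √(2*P) = √2*√P)
(K(112) + E(-133)) + 15134 = (√2*√112 + (-133)²) + 15134 = (√2*(4*√7) + 17689) + 15134 = (4*√14 + 17689) + 15134 = (17689 + 4*√14) + 15134 = 32823 + 4*√14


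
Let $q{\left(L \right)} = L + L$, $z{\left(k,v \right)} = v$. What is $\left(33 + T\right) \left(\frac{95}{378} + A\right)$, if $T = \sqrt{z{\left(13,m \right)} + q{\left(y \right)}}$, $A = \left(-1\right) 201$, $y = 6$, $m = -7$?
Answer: $- \frac{834713}{126} - \frac{75883 \sqrt{5}}{378} \approx -7073.6$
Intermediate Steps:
$q{\left(L \right)} = 2 L$
$A = -201$
$T = \sqrt{5}$ ($T = \sqrt{-7 + 2 \cdot 6} = \sqrt{-7 + 12} = \sqrt{5} \approx 2.2361$)
$\left(33 + T\right) \left(\frac{95}{378} + A\right) = \left(33 + \sqrt{5}\right) \left(\frac{95}{378} - 201\right) = \left(33 + \sqrt{5}\right) \left(- \frac{75883}{378}\right) = - \frac{834713}{126} - \frac{75883 \sqrt{5}}{378}$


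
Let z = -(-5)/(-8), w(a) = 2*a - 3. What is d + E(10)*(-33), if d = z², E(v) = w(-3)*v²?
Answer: 1900825/64 ≈ 29700.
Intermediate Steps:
w(a) = -3 + 2*a
z = -5/8 (z = -(-5)*(-1)/8 = -1*5/8 = -5/8 ≈ -0.62500)
E(v) = -9*v² (E(v) = (-3 + 2*(-3))*v² = (-3 - 6)*v² = -9*v²)
d = 25/64 (d = (-5/8)² = 25/64 ≈ 0.39063)
d + E(10)*(-33) = 25/64 - 9*10²*(-33) = 25/64 - 9*100*(-33) = 25/64 - 900*(-33) = 25/64 + 29700 = 1900825/64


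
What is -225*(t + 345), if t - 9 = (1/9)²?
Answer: -716875/9 ≈ -79653.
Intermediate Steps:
t = 730/81 (t = 9 + (1/9)² = 9 + (⅑)² = 9 + 1/81 = 730/81 ≈ 9.0123)
-225*(t + 345) = -225*(730/81 + 345) = -225*28675/81 = -716875/9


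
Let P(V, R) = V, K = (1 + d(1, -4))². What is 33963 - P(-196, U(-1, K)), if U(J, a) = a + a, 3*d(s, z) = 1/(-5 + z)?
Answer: 34159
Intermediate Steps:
d(s, z) = 1/(3*(-5 + z))
K = 676/729 (K = (1 + 1/(3*(-5 - 4)))² = (1 + (⅓)/(-9))² = (1 + (⅓)*(-⅑))² = (1 - 1/27)² = (26/27)² = 676/729 ≈ 0.92730)
U(J, a) = 2*a
33963 - P(-196, U(-1, K)) = 33963 - 1*(-196) = 33963 + 196 = 34159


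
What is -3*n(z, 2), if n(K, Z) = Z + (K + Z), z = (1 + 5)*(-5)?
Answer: 78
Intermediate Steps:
z = -30 (z = 6*(-5) = -30)
n(K, Z) = K + 2*Z
-3*n(z, 2) = -3*(-30 + 2*2) = -3*(-30 + 4) = -3*(-26) = 78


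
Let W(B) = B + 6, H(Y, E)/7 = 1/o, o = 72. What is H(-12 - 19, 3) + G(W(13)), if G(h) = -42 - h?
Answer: -4385/72 ≈ -60.903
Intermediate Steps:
H(Y, E) = 7/72
W(B) = 6 + B
H(-12 - 19, 3) + G(W(13)) = 7/72 + (-42 - (6 + 13)) = 7/72 + (-42 - 1*19) = 7/72 + (-42 - 19) = 7/72 - 61 = -4385/72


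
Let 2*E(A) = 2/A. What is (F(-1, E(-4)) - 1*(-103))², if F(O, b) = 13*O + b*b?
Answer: 2076481/256 ≈ 8111.3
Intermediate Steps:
E(A) = 1/A (E(A) = (2/A)/2 = 1/A)
F(O, b) = b² + 13*O (F(O, b) = 13*O + b² = b² + 13*O)
(F(-1, E(-4)) - 1*(-103))² = (((1/(-4))² + 13*(-1)) - 1*(-103))² = (((-¼)² - 13) + 103)² = ((1/16 - 13) + 103)² = (-207/16 + 103)² = (1441/16)² = 2076481/256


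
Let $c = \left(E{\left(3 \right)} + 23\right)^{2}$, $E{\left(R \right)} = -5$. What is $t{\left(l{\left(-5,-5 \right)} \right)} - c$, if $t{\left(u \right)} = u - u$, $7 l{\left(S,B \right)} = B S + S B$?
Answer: $-324$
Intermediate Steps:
$l{\left(S,B \right)} = \frac{2 B S}{7}$ ($l{\left(S,B \right)} = \frac{B S + S B}{7} = \frac{B S + B S}{7} = \frac{2 B S}{7}$)
$c = 324$ ($c = \left(-5 + 23\right)^{2} = 18^{2} = 324$)
$t{\left(u \right)} = 0$
$t{\left(l{\left(-5,-5 \right)} \right)} - c = 0 - 324 = -324$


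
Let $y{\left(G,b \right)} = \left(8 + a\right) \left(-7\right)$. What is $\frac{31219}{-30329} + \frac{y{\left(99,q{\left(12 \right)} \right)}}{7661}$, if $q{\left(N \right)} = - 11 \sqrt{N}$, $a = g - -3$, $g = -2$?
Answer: $- \frac{241079486}{232350469} \approx -1.0376$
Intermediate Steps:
$a = 1$ ($a = -2 - -3 = -2 + 3 = 1$)
$y{\left(G,b \right)} = -63$ ($y{\left(G,b \right)} = \left(8 + 1\right) \left(-7\right) = 9 \left(-7\right) = -63$)
$\frac{31219}{-30329} + \frac{y{\left(99,q{\left(12 \right)} \right)}}{7661} = \frac{31219}{-30329} - \frac{63}{7661} = 31219 \left(- \frac{1}{30329}\right) - \frac{63}{7661} = - \frac{31219}{30329} - \frac{63}{7661} = - \frac{241079486}{232350469}$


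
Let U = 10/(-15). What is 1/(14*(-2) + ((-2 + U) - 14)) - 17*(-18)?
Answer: 41001/134 ≈ 305.98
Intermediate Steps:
U = -⅔ (U = 10*(-1/15) = -⅔ ≈ -0.66667)
1/(14*(-2) + ((-2 + U) - 14)) - 17*(-18) = 1/(14*(-2) + ((-2 - ⅔) - 14)) - 17*(-18) = 1/(-28 + (-8/3 - 14)) + 306 = 1/(-28 - 50/3) + 306 = 1/(-134/3) + 306 = -3/134 + 306 = 41001/134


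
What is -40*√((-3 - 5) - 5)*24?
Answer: -960*I*√13 ≈ -3461.3*I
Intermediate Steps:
-40*√((-3 - 5) - 5)*24 = -40*√(-8 - 5)*24 = -40*I*√13*24 = -960*I*√13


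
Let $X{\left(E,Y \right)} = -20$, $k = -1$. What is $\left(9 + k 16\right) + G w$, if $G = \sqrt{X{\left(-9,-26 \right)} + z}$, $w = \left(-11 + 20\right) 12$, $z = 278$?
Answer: $-7 + 108 \sqrt{258} \approx 1727.7$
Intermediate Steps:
$w = 108$ ($w = 9 \cdot 12 = 108$)
$G = \sqrt{258}$ ($G = \sqrt{-20 + 278} = \sqrt{258} \approx 16.062$)
$\left(9 + k 16\right) + G w = \left(9 - 16\right) + \sqrt{258} \cdot 108 = \left(9 - 16\right) + 108 \sqrt{258} = -7 + 108 \sqrt{258}$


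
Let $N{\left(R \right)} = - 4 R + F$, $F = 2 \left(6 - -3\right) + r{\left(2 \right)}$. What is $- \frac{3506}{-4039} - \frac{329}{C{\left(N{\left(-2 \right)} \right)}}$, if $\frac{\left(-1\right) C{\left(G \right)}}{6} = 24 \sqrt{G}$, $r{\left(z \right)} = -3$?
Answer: $\frac{3506}{4039} + \frac{329 \sqrt{23}}{3312} \approx 1.3444$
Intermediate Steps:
$F = 15$ ($F = 2 \left(6 - -3\right) - 3 = 2 \left(6 + 3\right) - 3 = 2 \cdot 9 - 3 = 18 - 3 = 15$)
$N{\left(R \right)} = 15 - 4 R$ ($N{\left(R \right)} = - 4 R + 15 = 15 - 4 R$)
$C{\left(G \right)} = - 144 \sqrt{G}$ ($C{\left(G \right)} = - 6 \cdot 24 \sqrt{G} = - 144 \sqrt{G}$)
$- \frac{3506}{-4039} - \frac{329}{C{\left(N{\left(-2 \right)} \right)}} = - \frac{3506}{-4039} - \frac{329}{\left(-144\right) \sqrt{15 - -8}} = \left(-3506\right) \left(- \frac{1}{4039}\right) - \frac{329}{\left(-144\right) \sqrt{15 + 8}} = \frac{3506}{4039} - \frac{329}{\left(-144\right) \sqrt{23}} = \frac{3506}{4039} - 329 \left(- \frac{\sqrt{23}}{3312}\right) = \frac{3506}{4039} + \frac{329 \sqrt{23}}{3312}$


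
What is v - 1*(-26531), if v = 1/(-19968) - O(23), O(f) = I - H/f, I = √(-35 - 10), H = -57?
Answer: 12183594985/459264 - 3*I*√5 ≈ 26529.0 - 6.7082*I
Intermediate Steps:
I = 3*I*√5 (I = √(-45) = 3*I*√5 ≈ 6.7082*I)
O(f) = 57/f + 3*I*√5 (O(f) = 3*I*√5 - (-57)/f = 3*I*√5 + 57/f = 57/f + 3*I*√5)
v = -1138199/459264 - 3*I*√5 (v = 1/(-19968) - (57/23 + 3*I*√5) = -1/19968 - (57*(1/23) + 3*I*√5) = -1/19968 - (57/23 + 3*I*√5) = -1/19968 + (-57/23 - 3*I*√5) = -1138199/459264 - 3*I*√5 ≈ -2.4783 - 6.7082*I)
v - 1*(-26531) = (-1138199/459264 - 3*I*√5) - 1*(-26531) = (-1138199/459264 - 3*I*√5) + 26531 = 12183594985/459264 - 3*I*√5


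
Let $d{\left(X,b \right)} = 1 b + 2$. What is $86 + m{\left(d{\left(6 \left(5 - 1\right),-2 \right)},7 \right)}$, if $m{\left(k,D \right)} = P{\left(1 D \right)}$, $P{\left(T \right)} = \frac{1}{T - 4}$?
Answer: $\frac{259}{3} \approx 86.333$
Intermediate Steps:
$P{\left(T \right)} = \frac{1}{-4 + T}$
$d{\left(X,b \right)} = 2 + b$ ($d{\left(X,b \right)} = b + 2 = 2 + b$)
$m{\left(k,D \right)} = \frac{1}{-4 + D}$ ($m{\left(k,D \right)} = \frac{1}{-4 + 1 D} = \frac{1}{-4 + D}$)
$86 + m{\left(d{\left(6 \left(5 - 1\right),-2 \right)},7 \right)} = 86 + \frac{1}{-4 + 7} = 86 + \frac{1}{3} = \frac{259}{3}$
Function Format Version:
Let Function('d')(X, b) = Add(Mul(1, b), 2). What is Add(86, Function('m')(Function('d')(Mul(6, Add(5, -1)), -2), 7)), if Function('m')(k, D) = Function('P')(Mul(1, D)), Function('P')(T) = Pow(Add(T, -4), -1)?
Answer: Rational(259, 3) ≈ 86.333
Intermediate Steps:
Function('P')(T) = Pow(Add(-4, T), -1)
Function('d')(X, b) = Add(2, b) (Function('d')(X, b) = Add(b, 2) = Add(2, b))
Function('m')(k, D) = Pow(Add(-4, D), -1) (Function('m')(k, D) = Pow(Add(-4, Mul(1, D)), -1) = Pow(Add(-4, D), -1))
Add(86, Function('m')(Function('d')(Mul(6, Add(5, -1)), -2), 7)) = Add(86, Pow(Add(-4, 7), -1)) = Add(86, Pow(3, -1)) = Add(86, Rational(1, 3)) = Rational(259, 3)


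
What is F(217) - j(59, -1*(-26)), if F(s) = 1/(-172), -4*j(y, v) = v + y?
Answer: 1827/86 ≈ 21.244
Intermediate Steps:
j(y, v) = -v/4 - y/4 (j(y, v) = -(v + y)/4 = -v/4 - y/4)
F(s) = -1/172
F(217) - j(59, -1*(-26)) = -1/172 - (-(-1)*(-26)/4 - ¼*59) = -1/172 - (-¼*26 - 59/4) = -1/172 - (-13/2 - 59/4) = -1/172 - 1*(-85/4) = -1/172 + 85/4 = 1827/86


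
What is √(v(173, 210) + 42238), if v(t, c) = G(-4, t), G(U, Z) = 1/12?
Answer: √1520571/6 ≈ 205.52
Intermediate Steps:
G(U, Z) = 1/12
v(t, c) = 1/12
√(v(173, 210) + 42238) = √(1/12 + 42238) = √(506857/12) = √1520571/6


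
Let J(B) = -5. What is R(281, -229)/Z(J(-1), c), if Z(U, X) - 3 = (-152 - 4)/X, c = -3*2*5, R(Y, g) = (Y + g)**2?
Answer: 13520/41 ≈ 329.76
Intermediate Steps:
c = -30 (c = -6*5 = -30)
Z(U, X) = 3 - 156/X (Z(U, X) = 3 + (-152 - 4)/X = 3 - 156/X)
R(281, -229)/Z(J(-1), c) = (281 - 229)**2/(3 - 156/(-30)) = 52**2/(3 - 156*(-1/30)) = 2704/(3 + 26/5) = 2704/(41/5) = 2704*(5/41) = 13520/41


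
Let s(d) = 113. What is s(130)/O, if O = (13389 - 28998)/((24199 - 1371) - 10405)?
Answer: -467933/5203 ≈ -89.935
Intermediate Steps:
O = -5203/4141 (O = -15609/(22828 - 10405) = -15609/12423 = -15609*1/12423 = -5203/4141 ≈ -1.2565)
s(130)/O = 113/(-5203/4141) = 113*(-4141/5203) = -467933/5203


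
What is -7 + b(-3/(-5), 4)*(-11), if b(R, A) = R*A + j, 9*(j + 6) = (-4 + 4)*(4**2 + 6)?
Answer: 163/5 ≈ 32.600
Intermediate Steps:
j = -6 (j = -6 + ((-4 + 4)*(4**2 + 6))/9 = -6 + (0*(16 + 6))/9 = -6 + (0*22)/9 = -6 + (1/9)*0 = -6 + 0 = -6)
b(R, A) = -6 + A*R (b(R, A) = R*A - 6 = A*R - 6 = -6 + A*R)
-7 + b(-3/(-5), 4)*(-11) = -7 + (-6 + 4*(-3/(-5)))*(-11) = -7 + (-6 + 4*(-3*(-1/5)))*(-11) = -7 + (-6 + 4*(3/5))*(-11) = -7 + (-6 + 12/5)*(-11) = -7 - 18/5*(-11) = -7 + 198/5 = 163/5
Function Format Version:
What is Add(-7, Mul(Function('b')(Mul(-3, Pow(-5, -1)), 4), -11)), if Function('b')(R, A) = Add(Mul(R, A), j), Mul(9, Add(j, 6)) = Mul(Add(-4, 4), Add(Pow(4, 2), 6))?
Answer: Rational(163, 5) ≈ 32.600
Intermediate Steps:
j = -6 (j = Add(-6, Mul(Rational(1, 9), Mul(Add(-4, 4), Add(Pow(4, 2), 6)))) = Add(-6, Mul(Rational(1, 9), Mul(0, Add(16, 6)))) = Add(-6, Mul(Rational(1, 9), Mul(0, 22))) = Add(-6, Mul(Rational(1, 9), 0)) = Add(-6, 0) = -6)
Function('b')(R, A) = Add(-6, Mul(A, R)) (Function('b')(R, A) = Add(Mul(R, A), -6) = Add(Mul(A, R), -6) = Add(-6, Mul(A, R)))
Add(-7, Mul(Function('b')(Mul(-3, Pow(-5, -1)), 4), -11)) = Add(-7, Mul(Add(-6, Mul(4, Mul(-3, Pow(-5, -1)))), -11)) = Add(-7, Mul(Add(-6, Mul(4, Mul(-3, Rational(-1, 5)))), -11)) = Add(-7, Mul(Add(-6, Mul(4, Rational(3, 5))), -11)) = Add(-7, Mul(Add(-6, Rational(12, 5)), -11)) = Add(-7, Mul(Rational(-18, 5), -11)) = Add(-7, Rational(198, 5)) = Rational(163, 5)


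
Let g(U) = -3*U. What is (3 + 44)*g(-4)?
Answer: 564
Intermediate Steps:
(3 + 44)*g(-4) = (3 + 44)*(-3*(-4)) = 47*12 = 564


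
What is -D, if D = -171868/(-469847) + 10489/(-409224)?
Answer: -3847310897/11310156984 ≈ -0.34016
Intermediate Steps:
D = 3847310897/11310156984 (D = -171868*(-1/469847) + 10489*(-1/409224) = 171868/469847 - 617/24072 = 3847310897/11310156984 ≈ 0.34016)
-D = -1*3847310897/11310156984 = -3847310897/11310156984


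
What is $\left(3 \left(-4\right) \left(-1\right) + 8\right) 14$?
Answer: $280$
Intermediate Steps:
$\left(3 \left(-4\right) \left(-1\right) + 8\right) 14 = \left(\left(-12\right) \left(-1\right) + 8\right) 14 = \left(12 + 8\right) 14 = 20 \cdot 14 = 280$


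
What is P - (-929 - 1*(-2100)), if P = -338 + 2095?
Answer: 586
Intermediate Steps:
P = 1757
P - (-929 - 1*(-2100)) = 1757 - (-929 - 1*(-2100)) = 1757 - (-929 + 2100) = 1757 - 1*1171 = 1757 - 1171 = 586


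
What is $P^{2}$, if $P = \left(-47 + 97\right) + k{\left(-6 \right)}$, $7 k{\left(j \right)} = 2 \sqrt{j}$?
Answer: $\frac{122476}{49} + \frac{200 i \sqrt{6}}{7} \approx 2499.5 + 69.985 i$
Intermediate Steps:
$k{\left(j \right)} = \frac{2 \sqrt{j}}{7}$
$P = 50 + \frac{2 i \sqrt{6}}{7}$ ($P = \left(-47 + 97\right) + \frac{2 \sqrt{-6}}{7} = 50 + \frac{2 i \sqrt{6}}{7} \approx 50.0 + 0.69985 i$)
$P^{2} = \left(50 + \frac{2 i \sqrt{6}}{7}\right)^{2}$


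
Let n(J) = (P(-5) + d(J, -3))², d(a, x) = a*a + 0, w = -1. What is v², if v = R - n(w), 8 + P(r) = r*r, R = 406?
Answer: 6724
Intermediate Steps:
P(r) = -8 + r² (P(r) = -8 + r*r = -8 + r²)
d(a, x) = a² (d(a, x) = a² + 0 = a²)
n(J) = (17 + J²)² (n(J) = ((-8 + (-5)²) + J²)² = ((-8 + 25) + J²)² = (17 + J²)²)
v = 82 (v = 406 - (17 + (-1)²)² = 406 - (17 + 1)² = 406 - 1*18² = 406 - 1*324 = 406 - 324 = 82)
v² = 82² = 6724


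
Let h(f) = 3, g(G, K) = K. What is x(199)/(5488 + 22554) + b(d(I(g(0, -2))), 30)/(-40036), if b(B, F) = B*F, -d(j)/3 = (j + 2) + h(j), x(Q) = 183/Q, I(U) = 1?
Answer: 755179977/55853803222 ≈ 0.013521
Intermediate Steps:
d(j) = -15 - 3*j (d(j) = -3*((j + 2) + 3) = -3*((2 + j) + 3) = -3*(5 + j) = -15 - 3*j)
x(199)/(5488 + 22554) + b(d(I(g(0, -2))), 30)/(-40036) = (183/199)/(5488 + 22554) + ((-15 - 3*1)*30)/(-40036) = (183*(1/199))/28042 + ((-15 - 3)*30)*(-1/40036) = (183/199)*(1/28042) - 18*30*(-1/40036) = 183/5580358 - 540*(-1/40036) = 183/5580358 + 135/10009 = 755179977/55853803222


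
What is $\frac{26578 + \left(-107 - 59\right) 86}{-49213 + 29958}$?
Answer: $- \frac{12302}{19255} \approx -0.6389$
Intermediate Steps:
$\frac{26578 + \left(-107 - 59\right) 86}{-49213 + 29958} = \frac{26578 - 14276}{-19255} = \left(26578 - 14276\right) \left(- \frac{1}{19255}\right) = 12302 \left(- \frac{1}{19255}\right) = - \frac{12302}{19255}$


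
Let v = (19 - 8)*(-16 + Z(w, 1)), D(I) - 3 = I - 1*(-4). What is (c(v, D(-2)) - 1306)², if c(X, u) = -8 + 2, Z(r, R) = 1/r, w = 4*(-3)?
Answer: 1721344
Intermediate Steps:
w = -12
D(I) = 7 + I (D(I) = 3 + (I - 1*(-4)) = 3 + (I + 4) = 3 + (4 + I) = 7 + I)
v = -2123/12 (v = (19 - 8)*(-16 + 1/(-12)) = 11*(-16 - 1/12) = 11*(-193/12) = -2123/12 ≈ -176.92)
c(X, u) = -6
(c(v, D(-2)) - 1306)² = (-6 - 1306)² = (-1312)² = 1721344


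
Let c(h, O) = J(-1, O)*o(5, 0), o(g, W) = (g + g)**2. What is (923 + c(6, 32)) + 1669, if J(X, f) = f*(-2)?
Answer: -3808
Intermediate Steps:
J(X, f) = -2*f
o(g, W) = 4*g**2 (o(g, W) = (2*g)**2 = 4*g**2)
c(h, O) = -200*O (c(h, O) = (-2*O)*(4*5**2) = (-2*O)*(4*25) = -2*O*100 = -200*O)
(923 + c(6, 32)) + 1669 = (923 - 200*32) + 1669 = (923 - 6400) + 1669 = -5477 + 1669 = -3808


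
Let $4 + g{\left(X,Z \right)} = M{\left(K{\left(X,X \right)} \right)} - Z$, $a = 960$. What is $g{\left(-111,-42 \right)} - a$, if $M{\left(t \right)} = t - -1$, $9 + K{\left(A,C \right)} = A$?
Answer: $-1041$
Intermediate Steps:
$K{\left(A,C \right)} = -9 + A$
$M{\left(t \right)} = 1 + t$ ($M{\left(t \right)} = t + 1 = 1 + t$)
$g{\left(X,Z \right)} = -12 + X - Z$ ($g{\left(X,Z \right)} = -4 - \left(8 + Z - X\right) = -12 + X - Z$)
$g{\left(-111,-42 \right)} - a = \left(-12 - 111 - -42\right) - 960 = \left(-12 - 111 + 42\right) - 960 = -81 - 960 = -1041$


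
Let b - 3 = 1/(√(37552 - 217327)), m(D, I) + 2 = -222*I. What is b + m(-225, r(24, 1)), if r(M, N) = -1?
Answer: 223 - I*√799/11985 ≈ 223.0 - 0.0023585*I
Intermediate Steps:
m(D, I) = -2 - 222*I
b = 3 - I*√799/11985 (b = 3 + 1/(√(37552 - 217327)) = 3 + 1/(√(-179775)) = 3 + 1/(15*I*√799) = 3 - I*√799/11985 ≈ 3.0 - 0.0023585*I)
b + m(-225, r(24, 1)) = (3 - I*√799/11985) + (-2 - 222*(-1)) = (3 - I*√799/11985) + (-2 + 222) = (3 - I*√799/11985) + 220 = 223 - I*√799/11985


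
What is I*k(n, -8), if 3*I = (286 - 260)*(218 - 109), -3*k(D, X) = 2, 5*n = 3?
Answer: -5668/9 ≈ -629.78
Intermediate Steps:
n = ⅗ (n = (⅕)*3 = ⅗ ≈ 0.60000)
k(D, X) = -⅔ (k(D, X) = -⅓*2 = -⅔)
I = 2834/3 (I = ((286 - 260)*(218 - 109))/3 = (26*109)/3 = (⅓)*2834 = 2834/3 ≈ 944.67)
I*k(n, -8) = (2834/3)*(-⅔) = -5668/9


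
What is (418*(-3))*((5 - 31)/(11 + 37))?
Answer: 2717/4 ≈ 679.25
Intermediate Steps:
(418*(-3))*((5 - 31)/(11 + 37)) = -(-32604)/48 = -1254*(-13/24) = 2717/4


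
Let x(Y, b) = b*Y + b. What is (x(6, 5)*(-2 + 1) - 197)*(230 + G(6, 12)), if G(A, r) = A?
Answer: -54752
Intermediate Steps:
x(Y, b) = b + Y*b (x(Y, b) = Y*b + b = b + Y*b)
(x(6, 5)*(-2 + 1) - 197)*(230 + G(6, 12)) = ((5*(1 + 6))*(-2 + 1) - 197)*(230 + 6) = ((5*7)*(-1) - 197)*236 = (35*(-1) - 197)*236 = (-35 - 197)*236 = -232*236 = -54752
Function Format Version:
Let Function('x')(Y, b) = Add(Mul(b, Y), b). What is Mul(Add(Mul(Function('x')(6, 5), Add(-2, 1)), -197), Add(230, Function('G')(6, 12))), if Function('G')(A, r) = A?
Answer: -54752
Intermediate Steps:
Function('x')(Y, b) = Add(b, Mul(Y, b)) (Function('x')(Y, b) = Add(Mul(Y, b), b) = Add(b, Mul(Y, b)))
Mul(Add(Mul(Function('x')(6, 5), Add(-2, 1)), -197), Add(230, Function('G')(6, 12))) = Mul(Add(Mul(Mul(5, Add(1, 6)), Add(-2, 1)), -197), Add(230, 6)) = Mul(Add(Mul(Mul(5, 7), -1), -197), 236) = Mul(Add(Mul(35, -1), -197), 236) = Mul(Add(-35, -197), 236) = Mul(-232, 236) = -54752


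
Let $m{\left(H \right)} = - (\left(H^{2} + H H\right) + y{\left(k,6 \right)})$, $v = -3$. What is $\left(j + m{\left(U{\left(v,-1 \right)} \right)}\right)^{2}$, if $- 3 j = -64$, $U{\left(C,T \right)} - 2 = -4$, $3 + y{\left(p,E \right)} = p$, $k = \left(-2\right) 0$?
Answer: $\frac{2401}{9} \approx 266.78$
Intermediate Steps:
$k = 0$
$y{\left(p,E \right)} = -3 + p$
$U{\left(C,T \right)} = -2$ ($U{\left(C,T \right)} = 2 - 4 = -2$)
$j = \frac{64}{3}$ ($j = \left(- \frac{1}{3}\right) \left(-64\right) = \frac{64}{3} \approx 21.333$)
$m{\left(H \right)} = 3 - 2 H^{2}$ ($m{\left(H \right)} = - (\left(H^{2} + H H\right) + \left(-3 + 0\right)) = - (\left(H^{2} + H^{2}\right) - 3) = - (2 H^{2} - 3) = - (-3 + 2 H^{2}) = 3 - 2 H^{2}$)
$\left(j + m{\left(U{\left(v,-1 \right)} \right)}\right)^{2} = \left(\frac{64}{3} + \left(3 - 2 \left(-2\right)^{2}\right)\right)^{2} = \left(\frac{64}{3} + \left(3 - 8\right)\right)^{2} = \left(\frac{64}{3} - 5\right)^{2} = \left(\frac{49}{3}\right)^{2} = \frac{2401}{9}$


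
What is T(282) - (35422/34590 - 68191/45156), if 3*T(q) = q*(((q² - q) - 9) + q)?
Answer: 648590325558181/86774780 ≈ 7.4744e+6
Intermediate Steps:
T(q) = q*(-9 + q²)/3 (T(q) = (q*(((q² - q) - 9) + q))/3 = (q*((-9 + q² - q) + q))/3 = (q*(-9 + q²))/3 = q*(-9 + q²)/3)
T(282) - (35422/34590 - 68191/45156) = (⅓)*282*(-9 + 282²) - (35422/34590 - 68191/45156) = (⅓)*282*(-9 + 79524) - (35422*(1/34590) - 68191*1/45156) = (⅓)*282*79515 - (17711/17295 - 68191/45156) = 7474410 - 1*(-42178381/86774780) = 7474410 + 42178381/86774780 = 648590325558181/86774780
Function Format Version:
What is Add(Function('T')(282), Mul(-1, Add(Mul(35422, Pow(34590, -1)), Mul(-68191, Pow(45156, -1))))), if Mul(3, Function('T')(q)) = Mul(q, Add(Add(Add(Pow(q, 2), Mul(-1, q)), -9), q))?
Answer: Rational(648590325558181, 86774780) ≈ 7.4744e+6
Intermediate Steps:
Function('T')(q) = Mul(Rational(1, 3), q, Add(-9, Pow(q, 2))) (Function('T')(q) = Mul(Rational(1, 3), Mul(q, Add(Add(Add(Pow(q, 2), Mul(-1, q)), -9), q))) = Mul(Rational(1, 3), Mul(q, Add(Add(-9, Pow(q, 2), Mul(-1, q)), q))) = Mul(Rational(1, 3), Mul(q, Add(-9, Pow(q, 2)))) = Mul(Rational(1, 3), q, Add(-9, Pow(q, 2))))
Add(Function('T')(282), Mul(-1, Add(Mul(35422, Pow(34590, -1)), Mul(-68191, Pow(45156, -1))))) = Add(Mul(Rational(1, 3), 282, Add(-9, Pow(282, 2))), Mul(-1, Add(Mul(35422, Pow(34590, -1)), Mul(-68191, Pow(45156, -1))))) = Add(Mul(Rational(1, 3), 282, Add(-9, 79524)), Mul(-1, Add(Mul(35422, Rational(1, 34590)), Mul(-68191, Rational(1, 45156))))) = Add(Mul(Rational(1, 3), 282, 79515), Mul(-1, Add(Rational(17711, 17295), Rational(-68191, 45156)))) = Add(7474410, Mul(-1, Rational(-42178381, 86774780))) = Add(7474410, Rational(42178381, 86774780)) = Rational(648590325558181, 86774780)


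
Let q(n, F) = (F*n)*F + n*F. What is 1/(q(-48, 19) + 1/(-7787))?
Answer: -7787/142034881 ≈ -5.4825e-5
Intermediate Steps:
q(n, F) = F*n + n*F**2 (q(n, F) = n*F**2 + F*n = F*n + n*F**2)
1/(q(-48, 19) + 1/(-7787)) = 1/(19*(-48)*(1 + 19) + 1/(-7787)) = 1/(19*(-48)*20 - 1/7787) = 1/(-18240 - 1/7787) = 1/(-142034881/7787) = -7787/142034881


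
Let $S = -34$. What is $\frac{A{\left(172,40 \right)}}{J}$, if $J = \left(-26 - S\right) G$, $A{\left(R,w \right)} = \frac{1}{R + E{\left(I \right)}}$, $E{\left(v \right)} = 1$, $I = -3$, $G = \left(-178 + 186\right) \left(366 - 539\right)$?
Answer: $- \frac{1}{1915456} \approx -5.2207 \cdot 10^{-7}$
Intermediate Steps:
$G = -1384$ ($G = 8 \left(-173\right) = -1384$)
$A{\left(R,w \right)} = \frac{1}{1 + R}$ ($A{\left(R,w \right)} = \frac{1}{R + 1} = \frac{1}{1 + R}$)
$J = -11072$ ($J = \left(-26 - -34\right) \left(-1384\right) = \left(-26 + 34\right) \left(-1384\right) = 8 \left(-1384\right) = -11072$)
$\frac{A{\left(172,40 \right)}}{J} = \frac{1}{\left(1 + 172\right) \left(-11072\right)} = \frac{1}{173} \left(- \frac{1}{11072}\right) = - \frac{1}{1915456}$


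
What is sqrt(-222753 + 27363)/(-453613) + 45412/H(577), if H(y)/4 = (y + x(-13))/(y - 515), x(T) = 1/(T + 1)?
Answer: 8446632/6923 - 3*I*sqrt(21710)/453613 ≈ 1220.1 - 0.00097446*I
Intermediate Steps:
x(T) = 1/(1 + T)
H(y) = 4*(-1/12 + y)/(-515 + y) (H(y) = 4*((y + 1/(1 - 13))/(y - 515)) = 4*((y + 1/(-12))/(-515 + y)) = 4*((y - 1/12)/(-515 + y)) = 4*((-1/12 + y)/(-515 + y)) = 4*(-1/12 + y)/(-515 + y))
sqrt(-222753 + 27363)/(-453613) + 45412/H(577) = sqrt(-222753 + 27363)/(-453613) + 45412/(((-1 + 12*577)/(3*(-515 + 577)))) = sqrt(-195390)*(-1/453613) + 45412/(((1/3)*(-1 + 6924)/62)) = (3*I*sqrt(21710))*(-1/453613) + 45412/(((1/3)*(1/62)*6923)) = -3*I*sqrt(21710)/453613 + 45412/(6923/186) = -3*I*sqrt(21710)/453613 + 45412*(186/6923) = -3*I*sqrt(21710)/453613 + 8446632/6923 = 8446632/6923 - 3*I*sqrt(21710)/453613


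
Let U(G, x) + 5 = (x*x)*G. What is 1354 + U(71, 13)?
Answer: 13348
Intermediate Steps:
U(G, x) = -5 + G*x² (U(G, x) = -5 + (x*x)*G = -5 + x²*G = -5 + G*x²)
1354 + U(71, 13) = 1354 + (-5 + 71*13²) = 1354 + (-5 + 71*169) = 1354 + (-5 + 11999) = 1354 + 11994 = 13348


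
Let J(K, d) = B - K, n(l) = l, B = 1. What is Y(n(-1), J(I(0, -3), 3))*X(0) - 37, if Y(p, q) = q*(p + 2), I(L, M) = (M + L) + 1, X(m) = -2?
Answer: -43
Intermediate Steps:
I(L, M) = 1 + L + M (I(L, M) = (L + M) + 1 = 1 + L + M)
J(K, d) = 1 - K
Y(p, q) = q*(2 + p)
Y(n(-1), J(I(0, -3), 3))*X(0) - 37 = ((1 - (1 + 0 - 3))*(2 - 1))*(-2) - 37 = ((1 - 1*(-2))*1)*(-2) - 37 = ((1 + 2)*1)*(-2) - 37 = (3*1)*(-2) - 37 = 3*(-2) - 37 = -6 - 37 = -43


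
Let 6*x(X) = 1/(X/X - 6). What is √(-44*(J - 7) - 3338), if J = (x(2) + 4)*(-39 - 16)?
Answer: 2*√14781/3 ≈ 81.051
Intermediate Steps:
x(X) = -1/30 (x(X) = 1/(6*(X/X - 6)) = 1/(6*(1 - 6)) = (⅙)/(-5) = (⅙)*(-⅕) = -1/30)
J = -1309/6 (J = (-1/30 + 4)*(-39 - 16) = (119/30)*(-55) = -1309/6 ≈ -218.17)
√(-44*(J - 7) - 3338) = √(-44*(-1309/6 - 7) - 3338) = √(-44*(-1351/6) - 3338) = √(29722/3 - 3338) = √(19708/3) = 2*√14781/3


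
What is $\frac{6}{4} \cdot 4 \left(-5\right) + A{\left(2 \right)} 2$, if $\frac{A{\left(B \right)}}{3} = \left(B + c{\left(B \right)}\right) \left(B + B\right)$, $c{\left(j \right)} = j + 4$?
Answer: $162$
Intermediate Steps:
$c{\left(j \right)} = 4 + j$
$A{\left(B \right)} = 6 B \left(4 + 2 B\right)$ ($A{\left(B \right)} = 3 \left(B + \left(4 + B\right)\right) \left(B + B\right) = 3 \left(4 + 2 B\right) 2 B = 3 \cdot 2 B \left(4 + 2 B\right) = 6 B \left(4 + 2 B\right)$)
$\frac{6}{4} \cdot 4 \left(-5\right) + A{\left(2 \right)} 2 = \frac{6}{4} \cdot 4 \left(-5\right) + 12 \cdot 2 \left(2 + 2\right) 2 = 6 \cdot \frac{1}{4} \cdot 4 \left(-5\right) + 12 \cdot 2 \cdot 4 \cdot 2 = \frac{3}{2} \cdot 4 \left(-5\right) + 96 \cdot 2 = 6 \left(-5\right) + 192 = -30 + 192 = 162$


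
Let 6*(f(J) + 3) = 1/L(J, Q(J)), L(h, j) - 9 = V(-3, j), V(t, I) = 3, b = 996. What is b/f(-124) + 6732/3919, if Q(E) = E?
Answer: -279591948/842585 ≈ -331.83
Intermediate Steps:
L(h, j) = 12 (L(h, j) = 9 + 3 = 12)
f(J) = -215/72 (f(J) = -3 + (⅙)/12 = -3 + (⅙)*(1/12) = -3 + 1/72 = -215/72)
b/f(-124) + 6732/3919 = 996/(-215/72) + 6732/3919 = 996*(-72/215) + 6732*(1/3919) = -71712/215 + 6732/3919 = -279591948/842585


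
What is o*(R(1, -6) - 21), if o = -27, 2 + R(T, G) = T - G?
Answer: 432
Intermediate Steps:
R(T, G) = -2 + T - G (R(T, G) = -2 + (T - G) = -2 + T - G)
o*(R(1, -6) - 21) = -27*((-2 + 1 - 1*(-6)) - 21) = -27*((-2 + 1 + 6) - 21) = -27*(5 - 21) = -27*(-16) = 432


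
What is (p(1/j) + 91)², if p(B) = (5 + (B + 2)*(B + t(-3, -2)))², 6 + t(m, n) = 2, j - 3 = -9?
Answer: 16119095521/1679616 ≈ 9596.9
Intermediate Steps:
j = -6 (j = 3 - 9 = -6)
t(m, n) = -4 (t(m, n) = -6 + 2 = -4)
p(B) = (5 + (-4 + B)*(2 + B))² (p(B) = (5 + (B + 2)*(B - 4))² = (5 + (2 + B)*(-4 + B))² = (5 + (-4 + B)*(2 + B))²)
(p(1/j) + 91)² = ((-3 + (1/(-6))² - 2/(-6))² + 91)² = ((-3 + (-⅙)² - 2*(-⅙))² + 91)² = ((-3 + 1/36 + ⅓)² + 91)² = ((-95/36)² + 91)² = (9025/1296 + 91)² = (126961/1296)² = 16119095521/1679616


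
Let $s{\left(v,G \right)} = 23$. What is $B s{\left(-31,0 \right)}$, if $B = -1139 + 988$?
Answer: $-3473$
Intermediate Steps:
$B = -151$
$B s{\left(-31,0 \right)} = \left(-151\right) 23 = -3473$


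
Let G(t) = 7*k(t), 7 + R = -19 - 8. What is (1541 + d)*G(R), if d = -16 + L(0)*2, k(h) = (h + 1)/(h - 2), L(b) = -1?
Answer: 117271/12 ≈ 9772.6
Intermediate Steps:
R = -34 (R = -7 + (-19 - 8) = -7 - 27 = -34)
k(h) = (1 + h)/(-2 + h)
d = -18 (d = -16 - 1*2 = -16 - 2 = -18)
G(t) = 7*(1 + t)/(-2 + t) (G(t) = 7*((1 + t)/(-2 + t)) = 7*(1 + t)/(-2 + t))
(1541 + d)*G(R) = (1541 - 18)*(7*(1 - 34)/(-2 - 34)) = 1523*(7*(-33)/(-36)) = 1523*(7*(-1/36)*(-33)) = 1523*(77/12) = 117271/12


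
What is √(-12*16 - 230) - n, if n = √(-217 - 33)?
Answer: I*(√422 - 5*√10) ≈ 4.7312*I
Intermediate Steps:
n = 5*I*√10 (n = √(-250) = 5*I*√10 ≈ 15.811*I)
√(-12*16 - 230) - n = √(-12*16 - 230) - 5*I*√10 = √(-192 - 230) - 5*I*√10 = √(-422) - 5*I*√10 = I*√422 - 5*I*√10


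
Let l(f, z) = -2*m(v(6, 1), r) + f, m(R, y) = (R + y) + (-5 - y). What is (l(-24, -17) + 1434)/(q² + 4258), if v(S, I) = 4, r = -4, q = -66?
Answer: 706/4307 ≈ 0.16392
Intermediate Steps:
m(R, y) = -5 + R
l(f, z) = 2 + f (l(f, z) = -2*(-5 + 4) + f = -2*(-1) + f = 2 + f)
(l(-24, -17) + 1434)/(q² + 4258) = ((2 - 24) + 1434)/((-66)² + 4258) = (-22 + 1434)/(4356 + 4258) = 1412/8614 = 1412*(1/8614) = 706/4307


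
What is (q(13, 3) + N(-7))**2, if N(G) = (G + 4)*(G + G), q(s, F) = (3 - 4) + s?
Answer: 2916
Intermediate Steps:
q(s, F) = -1 + s
N(G) = 2*G*(4 + G) (N(G) = (4 + G)*(2*G) = 2*G*(4 + G))
(q(13, 3) + N(-7))**2 = ((-1 + 13) + 2*(-7)*(4 - 7))**2 = (12 + 2*(-7)*(-3))**2 = (12 + 42)**2 = 54**2 = 2916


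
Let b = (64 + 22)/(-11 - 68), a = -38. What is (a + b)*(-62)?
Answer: 191456/79 ≈ 2423.5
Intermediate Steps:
b = -86/79 (b = 86/(-79) = 86*(-1/79) = -86/79 ≈ -1.0886)
(a + b)*(-62) = (-38 - 86/79)*(-62) = -3088/79*(-62) = 191456/79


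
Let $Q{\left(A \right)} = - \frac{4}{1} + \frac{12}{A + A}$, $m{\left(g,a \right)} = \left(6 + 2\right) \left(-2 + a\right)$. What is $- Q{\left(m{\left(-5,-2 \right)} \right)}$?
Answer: $\frac{67}{16} \approx 4.1875$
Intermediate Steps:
$m{\left(g,a \right)} = -16 + 8 a$ ($m{\left(g,a \right)} = 8 \left(-2 + a\right) = -16 + 8 a$)
$Q{\left(A \right)} = -4 + \frac{6}{A}$ ($Q{\left(A \right)} = \left(-4\right) 1 + \frac{12}{2 A} = -4 + 12 \frac{1}{2 A} = -4 + \frac{6}{A}$)
$- Q{\left(m{\left(-5,-2 \right)} \right)} = - (-4 + \frac{6}{-16 + 8 \left(-2\right)}) = - (-4 + \frac{6}{-16 - 16}) = - (-4 + \frac{6}{-32}) = - (-4 + 6 \left(- \frac{1}{32}\right)) = - (-4 - \frac{3}{16}) = \left(-1\right) \left(- \frac{67}{16}\right) = \frac{67}{16}$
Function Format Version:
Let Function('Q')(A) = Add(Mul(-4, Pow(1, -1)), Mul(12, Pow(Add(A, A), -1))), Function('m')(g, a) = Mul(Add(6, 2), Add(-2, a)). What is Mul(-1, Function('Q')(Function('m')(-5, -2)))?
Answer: Rational(67, 16) ≈ 4.1875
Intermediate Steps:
Function('m')(g, a) = Add(-16, Mul(8, a)) (Function('m')(g, a) = Mul(8, Add(-2, a)) = Add(-16, Mul(8, a)))
Function('Q')(A) = Add(-4, Mul(6, Pow(A, -1))) (Function('Q')(A) = Add(Mul(-4, 1), Mul(12, Pow(Mul(2, A), -1))) = Add(-4, Mul(12, Mul(Rational(1, 2), Pow(A, -1)))) = Add(-4, Mul(6, Pow(A, -1))))
Mul(-1, Function('Q')(Function('m')(-5, -2))) = Mul(-1, Add(-4, Mul(6, Pow(Add(-16, Mul(8, -2)), -1)))) = Mul(-1, Add(-4, Mul(6, Pow(Add(-16, -16), -1)))) = Mul(-1, Add(-4, Mul(6, Pow(-32, -1)))) = Mul(-1, Add(-4, Mul(6, Rational(-1, 32)))) = Mul(-1, Add(-4, Rational(-3, 16))) = Mul(-1, Rational(-67, 16)) = Rational(67, 16)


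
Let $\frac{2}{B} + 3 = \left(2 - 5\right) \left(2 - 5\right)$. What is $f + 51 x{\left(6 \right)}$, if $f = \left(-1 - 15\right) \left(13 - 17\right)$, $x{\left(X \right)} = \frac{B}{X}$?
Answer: $\frac{401}{6} \approx 66.833$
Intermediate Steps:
$B = \frac{1}{3}$ ($B = \frac{2}{-3 + \left(2 - 5\right) \left(2 - 5\right)} = \frac{2}{-3 - -9} = \frac{2}{-3 + 9} = \frac{2}{6} = 2 \cdot \frac{1}{6} = \frac{1}{3} \approx 0.33333$)
$x{\left(X \right)} = \frac{1}{3 X}$
$f = 64$ ($f = \left(-16\right) \left(-4\right) = 64$)
$f + 51 x{\left(6 \right)} = 64 + 51 \frac{1}{3 \cdot 6} = 64 + 51 \cdot \frac{1}{3} \cdot \frac{1}{6} = 64 + 51 \cdot \frac{1}{18} = 64 + \frac{17}{6} = \frac{401}{6}$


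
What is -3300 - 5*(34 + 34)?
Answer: -3640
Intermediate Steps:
-3300 - 5*(34 + 34) = -3300 - 5*68 = -3300 - 340 = -3640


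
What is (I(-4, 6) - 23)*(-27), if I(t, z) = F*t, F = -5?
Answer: 81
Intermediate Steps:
I(t, z) = -5*t
(I(-4, 6) - 23)*(-27) = (-5*(-4) - 23)*(-27) = (20 - 23)*(-27) = -3*(-27) = 81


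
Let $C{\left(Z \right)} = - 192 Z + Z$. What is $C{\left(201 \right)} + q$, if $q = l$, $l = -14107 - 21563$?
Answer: $-74061$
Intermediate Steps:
$l = -35670$ ($l = -14107 - 21563 = -35670$)
$q = -35670$
$C{\left(Z \right)} = - 191 Z$
$C{\left(201 \right)} + q = \left(-191\right) 201 - 35670 = -38391 - 35670 = -74061$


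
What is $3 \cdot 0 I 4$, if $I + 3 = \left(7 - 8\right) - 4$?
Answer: $0$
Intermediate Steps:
$I = -8$ ($I = -3 + \left(\left(7 - 8\right) - 4\right) = -3 - 5 = -8$)
$3 \cdot 0 I 4 = 3 \cdot 0 \left(-8\right) 4 = 0 \left(-8\right) 4 = 0 \cdot 4 = 0$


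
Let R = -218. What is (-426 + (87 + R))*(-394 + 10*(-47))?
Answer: 481248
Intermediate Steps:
(-426 + (87 + R))*(-394 + 10*(-47)) = (-426 + (87 - 218))*(-394 + 10*(-47)) = (-426 - 131)*(-394 - 470) = -557*(-864) = 481248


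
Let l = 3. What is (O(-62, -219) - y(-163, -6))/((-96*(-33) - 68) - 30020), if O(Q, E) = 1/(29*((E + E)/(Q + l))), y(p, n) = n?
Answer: -76271/341937840 ≈ -0.00022306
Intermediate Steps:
O(Q, E) = (3 + Q)/(58*E) (O(Q, E) = 1/(29*((E + E)/(Q + 3))) = 1/(29*((2*E)/(3 + Q))) = 1/(29*(2*E/(3 + Q))) = 1/(58*E/(3 + Q)) = (3 + Q)/(58*E))
(O(-62, -219) - y(-163, -6))/((-96*(-33) - 68) - 30020) = ((1/58)*(3 - 62)/(-219) - 1*(-6))/((-96*(-33) - 68) - 30020) = ((1/58)*(-1/219)*(-59) + 6)/((3168 - 68) - 30020) = (59/12702 + 6)/(3100 - 30020) = (76271/12702)/(-26920) = (76271/12702)*(-1/26920) = -76271/341937840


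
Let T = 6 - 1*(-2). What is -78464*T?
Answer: -627712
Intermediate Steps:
T = 8 (T = 6 + 2 = 8)
-78464*T = -78464*8 = -627712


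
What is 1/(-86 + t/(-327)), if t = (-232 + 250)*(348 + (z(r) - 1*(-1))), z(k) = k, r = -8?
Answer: -109/11420 ≈ -0.0095447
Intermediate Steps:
t = 6138 (t = (-232 + 250)*(348 + (-8 - 1*(-1))) = 18*(348 + (-8 + 1)) = 18*(348 - 7) = 18*341 = 6138)
1/(-86 + t/(-327)) = 1/(-86 + 6138/(-327)) = 1/(-86 + 6138*(-1/327)) = 1/(-86 - 2046/109) = 1/(-11420/109) = -109/11420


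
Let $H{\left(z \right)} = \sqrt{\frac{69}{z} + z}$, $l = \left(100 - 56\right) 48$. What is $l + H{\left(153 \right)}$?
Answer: $2112 + \frac{\sqrt{399126}}{51} \approx 2124.4$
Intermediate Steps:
$l = 2112$ ($l = 44 \cdot 48 = 2112$)
$H{\left(z \right)} = \sqrt{z + \frac{69}{z}}$
$l + H{\left(153 \right)} = 2112 + \sqrt{153 + \frac{69}{153}} = 2112 + \sqrt{153 + 69 \cdot \frac{1}{153}} = 2112 + \sqrt{153 + \frac{23}{51}} = 2112 + \sqrt{\frac{7826}{51}} = 2112 + \frac{\sqrt{399126}}{51}$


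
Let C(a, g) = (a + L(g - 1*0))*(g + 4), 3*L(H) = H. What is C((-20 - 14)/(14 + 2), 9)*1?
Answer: 91/8 ≈ 11.375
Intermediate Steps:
L(H) = H/3
C(a, g) = (4 + g)*(a + g/3) (C(a, g) = (a + (g - 1*0)/3)*(g + 4) = (a + (g + 0)/3)*(4 + g) = (a + g/3)*(4 + g) = (4 + g)*(a + g/3))
C((-20 - 14)/(14 + 2), 9)*1 = (4*((-20 - 14)/(14 + 2)) + (⅓)*9² + (4/3)*9 + ((-20 - 14)/(14 + 2))*9)*1 = (4*(-34/16) + (⅓)*81 + 12 - 34/16*9)*1 = (4*(-34*1/16) + 27 + 12 - 34*1/16*9)*1 = (4*(-17/8) + 27 + 12 - 17/8*9)*1 = (-17/2 + 27 + 12 - 153/8)*1 = (91/8)*1 = 91/8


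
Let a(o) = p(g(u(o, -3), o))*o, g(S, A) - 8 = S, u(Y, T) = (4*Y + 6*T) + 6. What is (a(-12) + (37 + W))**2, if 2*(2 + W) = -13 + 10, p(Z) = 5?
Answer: 2809/4 ≈ 702.25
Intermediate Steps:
u(Y, T) = 6 + 4*Y + 6*T
g(S, A) = 8 + S
W = -7/2 (W = -2 + (-13 + 10)/2 = -2 + (1/2)*(-3) = -2 - 3/2 = -7/2 ≈ -3.5000)
a(o) = 5*o
(a(-12) + (37 + W))**2 = (5*(-12) + (37 - 7/2))**2 = (-60 + 67/2)**2 = (-53/2)**2 = 2809/4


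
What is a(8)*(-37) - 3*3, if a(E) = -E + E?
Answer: -9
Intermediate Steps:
a(E) = 0
a(8)*(-37) - 3*3 = 0*(-37) - 3*3 = 0 - 9 = -9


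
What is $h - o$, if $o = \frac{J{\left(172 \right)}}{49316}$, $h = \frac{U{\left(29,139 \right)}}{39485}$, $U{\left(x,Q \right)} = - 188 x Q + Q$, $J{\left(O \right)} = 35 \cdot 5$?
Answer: $- \frac{37373100599}{1947242260} \approx -19.193$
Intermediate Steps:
$J{\left(O \right)} = 175$
$U{\left(x,Q \right)} = Q - 188 Q x$ ($U{\left(x,Q \right)} = - 188 Q x + Q = Q - 188 Q x$)
$h = - \frac{757689}{39485}$ ($h = \frac{139 \left(1 - 5452\right)}{39485} = 139 \left(1 - 5452\right) \frac{1}{39485} = 139 \left(-5451\right) \frac{1}{39485} = \left(-757689\right) \frac{1}{39485} = - \frac{757689}{39485} \approx -19.189$)
$o = \frac{175}{49316} \approx 0.0035485$
$h - o = - \frac{757689}{39485} - \frac{175}{49316} = - \frac{37373100599}{1947242260}$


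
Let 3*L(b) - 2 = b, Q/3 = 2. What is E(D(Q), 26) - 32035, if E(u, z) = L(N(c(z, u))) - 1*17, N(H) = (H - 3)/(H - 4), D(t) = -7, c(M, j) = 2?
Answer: -192307/6 ≈ -32051.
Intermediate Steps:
Q = 6 (Q = 3*2 = 6)
N(H) = (-3 + H)/(-4 + H)
L(b) = 2/3 + b/3
E(u, z) = -97/6 (E(u, z) = (2/3 + ((-3 + 2)/(-4 + 2))/3) - 1*17 = (2/3 + (-1/(-2))/3) - 17 = (2/3 + (-1/2*(-1))/3) - 17 = (2/3 + (1/3)*(1/2)) - 17 = (2/3 + 1/6) - 17 = 5/6 - 17 = -97/6)
E(D(Q), 26) - 32035 = -97/6 - 32035 = -192307/6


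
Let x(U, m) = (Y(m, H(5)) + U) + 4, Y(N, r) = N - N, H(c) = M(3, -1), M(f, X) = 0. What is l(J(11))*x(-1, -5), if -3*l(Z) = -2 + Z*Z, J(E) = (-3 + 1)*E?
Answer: -482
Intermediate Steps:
H(c) = 0
Y(N, r) = 0
x(U, m) = 4 + U (x(U, m) = (0 + U) + 4 = U + 4 = 4 + U)
J(E) = -2*E
l(Z) = 2/3 - Z**2/3 (l(Z) = -(-2 + Z*Z)/3 = -(-2 + Z**2)/3 = 2/3 - Z**2/3)
l(J(11))*x(-1, -5) = (2/3 - (-2*11)**2/3)*(4 - 1) = (2/3 - 1/3*(-22)**2)*3 = (2/3 - 1/3*484)*3 = (2/3 - 484/3)*3 = -482/3*3 = -482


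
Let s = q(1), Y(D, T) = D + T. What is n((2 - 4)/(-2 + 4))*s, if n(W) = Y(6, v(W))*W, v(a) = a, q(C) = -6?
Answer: 30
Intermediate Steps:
s = -6
n(W) = W*(6 + W) (n(W) = (6 + W)*W = W*(6 + W))
n((2 - 4)/(-2 + 4))*s = (((2 - 4)/(-2 + 4))*(6 + (2 - 4)/(-2 + 4)))*(-6) = ((-2/2)*(6 - 2/2))*(-6) = ((-2*1/2)*(6 - 2*1/2))*(-6) = -(6 - 1)*(-6) = -1*5*(-6) = -5*(-6) = 30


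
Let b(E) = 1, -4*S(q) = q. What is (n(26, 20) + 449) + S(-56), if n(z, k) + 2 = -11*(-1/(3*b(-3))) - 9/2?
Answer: 2761/6 ≈ 460.17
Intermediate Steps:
S(q) = -q/4
n(z, k) = -17/6 (n(z, k) = -2 + (-11/((1*3)*(-1)) - 9/2) = -2 + (-11/(3*(-1)) - 9*½) = -2 + (-11/(-3) - 9/2) = -2 + (-11*(-⅓) - 9/2) = -2 + (11/3 - 9/2) = -2 - ⅚ = -17/6)
(n(26, 20) + 449) + S(-56) = (-17/6 + 449) - ¼*(-56) = 2677/6 + 14 = 2761/6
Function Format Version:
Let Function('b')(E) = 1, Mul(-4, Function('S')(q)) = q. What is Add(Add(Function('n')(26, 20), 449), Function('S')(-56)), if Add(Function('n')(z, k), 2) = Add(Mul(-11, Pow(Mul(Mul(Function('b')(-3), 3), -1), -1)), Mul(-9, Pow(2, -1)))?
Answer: Rational(2761, 6) ≈ 460.17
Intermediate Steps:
Function('S')(q) = Mul(Rational(-1, 4), q)
Function('n')(z, k) = Rational(-17, 6) (Function('n')(z, k) = Add(-2, Add(Mul(-11, Pow(Mul(Mul(1, 3), -1), -1)), Mul(-9, Pow(2, -1)))) = Add(-2, Add(Mul(-11, Pow(Mul(3, -1), -1)), Mul(-9, Rational(1, 2)))) = Add(-2, Add(Mul(-11, Pow(-3, -1)), Rational(-9, 2))) = Add(-2, Add(Mul(-11, Rational(-1, 3)), Rational(-9, 2))) = Add(-2, Add(Rational(11, 3), Rational(-9, 2))) = Add(-2, Rational(-5, 6)) = Rational(-17, 6))
Add(Add(Function('n')(26, 20), 449), Function('S')(-56)) = Add(Add(Rational(-17, 6), 449), Mul(Rational(-1, 4), -56)) = Add(Rational(2677, 6), 14) = Rational(2761, 6)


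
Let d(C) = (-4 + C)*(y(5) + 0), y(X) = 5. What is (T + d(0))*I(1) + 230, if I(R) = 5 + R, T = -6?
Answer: 74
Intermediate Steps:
d(C) = -20 + 5*C (d(C) = (-4 + C)*(5 + 0) = (-4 + C)*5 = -20 + 5*C)
(T + d(0))*I(1) + 230 = (-6 + (-20 + 5*0))*(5 + 1) + 230 = (-6 + (-20 + 0))*6 + 230 = (-6 - 20)*6 + 230 = -26*6 + 230 = -156 + 230 = 74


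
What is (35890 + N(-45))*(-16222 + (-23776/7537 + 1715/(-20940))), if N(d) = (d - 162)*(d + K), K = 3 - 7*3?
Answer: -25059956617842541/31564956 ≈ -7.9392e+8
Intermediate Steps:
K = -18 (K = 3 - 21 = -18)
N(d) = (-162 + d)*(-18 + d) (N(d) = (d - 162)*(d - 18) = (-162 + d)*(-18 + d))
(35890 + N(-45))*(-16222 + (-23776/7537 + 1715/(-20940))) = (35890 + (2916 + (-45)² - 180*(-45)))*(-16222 + (-23776/7537 + 1715/(-20940))) = (35890 + (2916 + 2025 + 8100))*(-16222 + (-23776*1/7537 + 1715*(-1/20940))) = (35890 + 13041)*(-16222 + (-23776/7537 - 343/4188)) = 48931*(-16222 - 102159079/31564956) = 48931*(-512148875311/31564956) = -25059956617842541/31564956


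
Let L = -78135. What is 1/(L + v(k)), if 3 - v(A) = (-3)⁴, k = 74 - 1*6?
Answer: -1/78213 ≈ -1.2786e-5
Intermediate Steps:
k = 68 (k = 74 - 6 = 68)
v(A) = -78 (v(A) = 3 - 1*(-3)⁴ = 3 - 1*81 = 3 - 81 = -78)
1/(L + v(k)) = 1/(-78135 - 78) = 1/(-78213) = -1/78213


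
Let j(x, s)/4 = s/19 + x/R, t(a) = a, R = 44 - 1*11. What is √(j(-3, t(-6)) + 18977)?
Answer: √828863277/209 ≈ 137.75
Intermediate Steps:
R = 33 (R = 44 - 11 = 33)
j(x, s) = 4*s/19 + 4*x/33 (j(x, s) = 4*(s/19 + x/33) = 4*s/19 + 4*x/33)
√(j(-3, t(-6)) + 18977) = √(((4/19)*(-6) + (4/33)*(-3)) + 18977) = √((-24/19 - 4/11) + 18977) = √(-340/209 + 18977) = √(3965853/209) = √828863277/209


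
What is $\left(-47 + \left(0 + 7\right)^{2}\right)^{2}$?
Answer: $4$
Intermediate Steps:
$\left(-47 + \left(0 + 7\right)^{2}\right)^{2} = \left(-47 + 7^{2}\right)^{2} = \left(-47 + 49\right)^{2} = 2^{2} = 4$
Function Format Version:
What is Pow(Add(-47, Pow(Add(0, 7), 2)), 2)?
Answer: 4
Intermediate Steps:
Pow(Add(-47, Pow(Add(0, 7), 2)), 2) = Pow(Add(-47, Pow(7, 2)), 2) = Pow(Add(-47, 49), 2) = Pow(2, 2) = 4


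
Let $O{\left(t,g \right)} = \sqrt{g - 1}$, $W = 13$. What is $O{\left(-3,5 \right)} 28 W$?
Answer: $728$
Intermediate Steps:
$O{\left(t,g \right)} = \sqrt{-1 + g}$
$O{\left(-3,5 \right)} 28 W = \sqrt{-1 + 5} \cdot 28 \cdot 13 = \sqrt{4} \cdot 28 \cdot 13 = 2 \cdot 28 \cdot 13 = 56 \cdot 13 = 728$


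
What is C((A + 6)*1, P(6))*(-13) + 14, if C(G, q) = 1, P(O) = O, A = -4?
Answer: 1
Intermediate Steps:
C((A + 6)*1, P(6))*(-13) + 14 = 1*(-13) + 14 = -13 + 14 = 1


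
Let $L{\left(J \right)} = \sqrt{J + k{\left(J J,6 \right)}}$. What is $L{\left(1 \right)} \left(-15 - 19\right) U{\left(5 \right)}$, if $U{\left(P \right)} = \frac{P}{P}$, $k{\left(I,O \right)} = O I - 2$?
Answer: $- 34 \sqrt{5} \approx -76.026$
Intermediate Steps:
$k{\left(I,O \right)} = -2 + I O$ ($k{\left(I,O \right)} = I O - 2 = -2 + I O$)
$L{\left(J \right)} = \sqrt{-2 + J + 6 J^{2}}$ ($L{\left(J \right)} = \sqrt{J + \left(-2 + J J 6\right)} = \sqrt{J + \left(-2 + J^{2} \cdot 6\right)} = \sqrt{J + \left(-2 + 6 J^{2}\right)} = \sqrt{-2 + J + 6 J^{2}}$)
$U{\left(P \right)} = 1$
$L{\left(1 \right)} \left(-15 - 19\right) U{\left(5 \right)} = \sqrt{-2 + 1 + 6 \cdot 1^{2}} \left(-15 - 19\right) 1 = \sqrt{-2 + 1 + 6 \cdot 1} \left(-34\right) 1 = \sqrt{-2 + 1 + 6} \left(-34\right) 1 = \sqrt{5} \left(-34\right) 1 = - 34 \sqrt{5} \cdot 1 = - 34 \sqrt{5}$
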